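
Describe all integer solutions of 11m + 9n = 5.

Step 1: Compute gcd(11, 9) = 1.
Since 1 divides 5, solutions exist.

Step 2: Find a particular solution using extended Euclidean algorithm.
We get m₀ = -20, n₀ = 25.
Check: 11*-20 + 9*25 = 5 = 5 ✓

Step 3: Write the general solution.
m = -20 + (9/1)t = -20 + 9t
n = 25 - (11/1)t = 25 - 11t
for any integer t.

m = -20 + 9t, n = 25 - 11t for integer t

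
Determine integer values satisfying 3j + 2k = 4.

Step 1: Check solvability.
gcd(3, 2) = 1
Since 1 divides 4, solutions exist.

Step 2: Apply extended Euclidean algorithm to find gcd.
We find integers such that 3*x0 + 2*y0 = 1

Step 3: Scale the particular solution.
Multiply by 4/1 = 4:
j = 4, k = -4

Step 4: Verify.
3*(4) + 2*(-4) = 4 = 4 ✓

j = 4, k = -4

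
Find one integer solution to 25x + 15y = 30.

Step 1: Check solvability.
gcd(25, 15) = 5
Since 5 divides 30, solutions exist.

Step 2: Apply extended Euclidean algorithm to find gcd.
We find integers such that 25*x0 + 15*y0 = 5

Step 3: Scale the particular solution.
Multiply by 30/5 = 6:
x = -6, y = 12

Step 4: Verify.
25*(-6) + 15*(12) = 30 = 30 ✓

x = -6, y = 12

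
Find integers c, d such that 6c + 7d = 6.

Step 1: Check solvability.
gcd(6, 7) = 1
Since 1 divides 6, solutions exist.

Step 2: Apply extended Euclidean algorithm to find gcd.
We find integers such that 6*x0 + 7*y0 = 1

Step 3: Scale the particular solution.
Multiply by 6/1 = 6:
c = -6, d = 6

Step 4: Verify.
6*(-6) + 7*(6) = 6 = 6 ✓

c = -6, d = 6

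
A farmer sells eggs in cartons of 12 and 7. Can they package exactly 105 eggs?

We need non-negative a, b with 12a + 7b = 105.
gcd(12, 7) = 1 divides 105.
Try a = 0: 7b = 105 - 0 = 105, so b = 15.
One way: 0 cartons of 12 and 15 cartons of 7.

Yes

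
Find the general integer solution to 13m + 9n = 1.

Step 1: Compute gcd(13, 9) = 1.
Since 1 divides 1, solutions exist.

Step 2: Find a particular solution using extended Euclidean algorithm.
We get m₀ = -2, n₀ = 3.
Check: 13*-2 + 9*3 = 1 = 1 ✓

Step 3: Write the general solution.
m = -2 + (9/1)t = -2 + 9t
n = 3 - (13/1)t = 3 - 13t
for any integer t.

m = -2 + 9t, n = 3 - 13t for integer t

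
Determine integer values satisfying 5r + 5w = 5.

Step 1: Check solvability.
gcd(5, 5) = 5
Since 5 divides 5, solutions exist.

Step 2: Apply extended Euclidean algorithm to find gcd.
We find integers such that 5*x0 + 5*y0 = 5

Step 3: Scale the particular solution.
Multiply by 5/5 = 1:
r = 0, w = 1

Step 4: Verify.
5*(0) + 5*(1) = 5 = 5 ✓

r = 0, w = 1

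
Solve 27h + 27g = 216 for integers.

Step 1: Check solvability.
gcd(27, 27) = 27
Since 27 divides 216, solutions exist.

Step 2: Apply extended Euclidean algorithm to find gcd.
We find integers such that 27*x0 + 27*y0 = 27

Step 3: Scale the particular solution.
Multiply by 216/27 = 8:
h = 0, g = 8

Step 4: Verify.
27*(0) + 27*(8) = 216 = 216 ✓

h = 0, g = 8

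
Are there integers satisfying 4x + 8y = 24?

Step 1: Compute gcd(4, 8).
gcd(4, 8) = 4

Step 2: Check divisibility.
Does 4 divide 24? 24 = 4 x 6, so yes.

By the theorem on linear Diophantine equations, 4x + 8y = 24 has integer solutions if and only if gcd(4, 8) divides 24. Since 4 | 24, solutions exist.

Yes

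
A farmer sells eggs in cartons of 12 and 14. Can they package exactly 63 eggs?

We need non-negative a, b with 12a + 14b = 63.
gcd(12, 14) = 2, and 2 does not divide 63.
No integer solutions exist.

No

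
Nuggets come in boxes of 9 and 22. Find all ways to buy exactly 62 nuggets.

We need non-negative integers (x, y) with 9x + 22y = 62.
For each x in 0..6, check if 62 - 9x is a non-negative multiple of 22.
x = 2: 22y = 44, y = 2 ✓

(2 boxes of 9, 2 boxes of 22)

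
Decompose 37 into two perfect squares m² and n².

We need to find integers m, n > 0 such that m² + n² = 37.
Trying m = 1: n² = 37 - 1² = 37 - 1 = 36
n = 6
Check: 1² + 6² = 1 + 36 = 37 ✓

37 = 1² + 6²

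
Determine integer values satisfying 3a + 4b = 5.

Step 1: Check solvability.
gcd(3, 4) = 1
Since 1 divides 5, solutions exist.

Step 2: Apply extended Euclidean algorithm to find gcd.
We find integers such that 3*x0 + 4*y0 = 1

Step 3: Scale the particular solution.
Multiply by 5/1 = 5:
a = -5, b = 5

Step 4: Verify.
3*(-5) + 4*(5) = 5 = 5 ✓

a = -5, b = 5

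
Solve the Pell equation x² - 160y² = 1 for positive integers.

We seek the smallest positive integers (x, y) with x² - 160y² = 1, i.e., x² = 160y² + 1.
Try successive y values:
y = 1: x² = 160·1² + 1 = 161, not a perfect square
y = 2: x² = 160·2² + 1 = 641, not a perfect square
y = 3: x² = 160·3² + 1 = 1441, not a perfect square
... continuing the search (or via continued fractions) ...
y = 57: x² = 160·57² + 1 = 519841, x = 721 ✓

Verify: 721² - 160·57² = 519841 - 519840 = 1 ✓

x = 721, y = 57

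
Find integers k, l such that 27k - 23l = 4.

Step 1: Check solvability.
gcd(27, 23) = 1
Since 1 divides 4, solutions exist.

Step 2: Apply extended Euclidean algorithm to find gcd.
We find integers such that 27*x0 + 23*y0 = 1

Step 3: Scale the particular solution.
Multiply by 4/1 = 4:
k = 24, l = 28

Step 4: Verify.
27*(24) - 23*(28) = 4 = 4 ✓

k = 24, l = 28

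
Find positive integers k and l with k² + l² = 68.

We need to find integers k, l > 0 such that k² + l² = 68.
Trying k = 2: l² = 68 - 2² = 68 - 4 = 64
l = 8
Check: 2² + 8² = 4 + 64 = 68 ✓

68 = 2² + 8²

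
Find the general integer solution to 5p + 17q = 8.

Step 1: Compute gcd(5, 17) = 1.
Since 1 divides 8, solutions exist.

Step 2: Find a particular solution using extended Euclidean algorithm.
We get p₀ = 56, q₀ = -16.
Check: 5*56 + 17*-16 = 8 = 8 ✓

Step 3: Write the general solution.
p = 56 + (17/1)t = 56 + 17t
q = -16 - (5/1)t = -16 - 5t
for any integer t.

p = 56 + 17t, q = -16 - 5t for integer t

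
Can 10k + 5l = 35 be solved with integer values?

Step 1: Compute gcd(10, 5).
gcd(10, 5) = 5

Step 2: Check divisibility.
Does 5 divide 35? 35 = 5 x 7, so yes.

By the theorem on linear Diophantine equations, 10k + 5l = 35 has integer solutions if and only if gcd(10, 5) divides 35. Since 5 | 35, solutions exist.

Yes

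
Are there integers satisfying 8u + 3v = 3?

Step 1: Compute gcd(8, 3).
gcd(8, 3) = 1

Step 2: Check divisibility.
Does 1 divide 3? 3 = 1 x 3, so yes.

By the theorem on linear Diophantine equations, 8u + 3v = 3 has integer solutions if and only if gcd(8, 3) divides 3. Since 1 | 3, solutions exist.

Yes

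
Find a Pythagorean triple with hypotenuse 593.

We need a² + b² = 593² = 351649.
Trying: 465² + 368² = 216225 + 135424 = 351649 ✓

(465, 368, 593)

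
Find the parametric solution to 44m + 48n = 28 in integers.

Step 1: Compute gcd(44, 48) = 4.
Since 4 divides 28, solutions exist.

Step 2: Find a particular solution using extended Euclidean algorithm.
We get m₀ = -7, n₀ = 7.
Check: 44*-7 + 48*7 = 28 = 28 ✓

Step 3: Write the general solution.
m = -7 + (48/4)t = -7 + 12t
n = 7 - (44/4)t = 7 - 11t
for any integer t.

m = -7 + 12t, n = 7 - 11t for integer t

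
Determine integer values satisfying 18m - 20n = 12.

Step 1: Check solvability.
gcd(18, 20) = 2
Since 2 divides 12, solutions exist.

Step 2: Apply extended Euclidean algorithm to find gcd.
We find integers such that 18*x0 + 20*y0 = 2

Step 3: Scale the particular solution.
Multiply by 12/2 = 6:
m = -6, n = -6

Step 4: Verify.
18*(-6) - 20*(-6) = 12 = 12 ✓

m = -6, n = -6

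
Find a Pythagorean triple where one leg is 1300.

We need the other leg and hypotenuse such that 1300² + x² = c².
Take x = 3255, c = 3505: 1300² + 3255² = 1690000 + 10595025 = 12285025 = 3505² ✓
Triple: (3255, 1300, 3505)

(3255, 1300, 3505)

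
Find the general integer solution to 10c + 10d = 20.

Step 1: Compute gcd(10, 10) = 10.
Since 10 divides 20, solutions exist.

Step 2: Find a particular solution using extended Euclidean algorithm.
We get c₀ = 0, d₀ = 2.
Check: 10*0 + 10*2 = 20 = 20 ✓

Step 3: Write the general solution.
c = 0 + (10/10)t = 0 + 1t
d = 2 - (10/10)t = 2 - 1t
for any integer t.

c = 0 + 1t, d = 2 - 1t for integer t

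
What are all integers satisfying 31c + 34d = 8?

Step 1: Compute gcd(31, 34) = 1.
Since 1 divides 8, solutions exist.

Step 2: Find a particular solution using extended Euclidean algorithm.
We get c₀ = 88, d₀ = -80.
Check: 31*88 + 34*-80 = 8 = 8 ✓

Step 3: Write the general solution.
c = 88 + (34/1)t = 88 + 34t
d = -80 - (31/1)t = -80 - 31t
for any integer t.

c = 88 + 34t, d = -80 - 31t for integer t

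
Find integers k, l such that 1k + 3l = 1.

Step 1: Check solvability.
gcd(1, 3) = 1
Since 1 divides 1, solutions exist.

Step 2: Apply extended Euclidean algorithm to find gcd.
We find integers such that 1*x0 + 3*y0 = 1

Step 3: Scale the particular solution.
Multiply by 1/1 = 1:
k = 1, l = 0

Step 4: Verify.
1*(1) + 3*(0) = 1 = 1 ✓

k = 1, l = 0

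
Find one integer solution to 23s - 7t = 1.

Step 1: Check solvability.
gcd(23, 7) = 1
Since 1 divides 1, solutions exist.

Step 2: Apply extended Euclidean algorithm to find gcd.
We find integers such that 23*x0 + 7*y0 = 1

Step 3: Scale the particular solution.
Multiply by 1/1 = 1:
s = -3, t = -10

Step 4: Verify.
23*(-3) - 7*(-10) = 1 = 1 ✓

s = -3, t = -10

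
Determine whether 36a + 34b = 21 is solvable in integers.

Step 1: Compute gcd(36, 34).
gcd(36, 34) = 2

Step 2: Check divisibility.
Does 2 divide 21? 21 = 2 x 10 + 1, so no.

By the theorem on linear Diophantine equations, 36a + 34b = 21 has integer solutions if and only if gcd(36, 34) divides 21. Since 2 does not divide 21, no solutions exist.

No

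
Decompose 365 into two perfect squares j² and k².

We need to find integers j, k > 0 such that j² + k² = 365.
Trying j = 2: k² = 365 - 2² = 365 - 4 = 361
k = 19
Check: 2² + 19² = 4 + 361 = 365 ✓

365 = 2² + 19²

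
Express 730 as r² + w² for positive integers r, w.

We need to find integers r, w > 0 such that r² + w² = 730.
Trying r = 1: w² = 730 - 1² = 730 - 1 = 729
w = 27
Check: 1² + 27² = 1 + 729 = 730 ✓

730 = 1² + 27²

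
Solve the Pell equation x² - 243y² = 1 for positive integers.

We seek the smallest positive integers (x, y) with x² - 243y² = 1, i.e., x² = 243y² + 1.
Try successive y values:
y = 1: x² = 243·1² + 1 = 244, not a perfect square
y = 2: x² = 243·2² + 1 = 973, not a perfect square
y = 3: x² = 243·3² + 1 = 2188, not a perfect square
... continuing the search (or via continued fractions) ...
y = 4505: x² = 243·4505² + 1 = 4931691076, x = 70226 ✓

Verify: 70226² - 243·4505² = 4931691076 - 4931691075 = 1 ✓

x = 70226, y = 4505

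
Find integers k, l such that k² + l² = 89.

We need to find integers k, l > 0 such that k² + l² = 89.
Trying k = 5: l² = 89 - 5² = 89 - 25 = 64
l = 8
Check: 5² + 8² = 25 + 64 = 89 ✓

89 = 5² + 8²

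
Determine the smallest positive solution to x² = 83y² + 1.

We seek the smallest positive integers (x, y) with x² - 83y² = 1, i.e., x² = 83y² + 1.
Try successive y values:
y = 1: x² = 83·1² + 1 = 84, not a perfect square
y = 2: x² = 83·2² + 1 = 333, not a perfect square
y = 3: x² = 83·3² + 1 = 748, not a perfect square
... continuing the search (or via continued fractions) ...
y = 9: x² = 83·9² + 1 = 6724, x = 82 ✓

Verify: 82² - 83·9² = 6724 - 6723 = 1 ✓

x = 82, y = 9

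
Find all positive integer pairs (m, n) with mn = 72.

The positive divisors of 72 are: 1, 2, 3, 4, 6, 8, 9, 12, 18, 24, 36, 72.
Each divisor d gives the pair (d, 72/d):
(1, 72), (2, 36), (3, 24), (4, 18), (6, 12), (8, 9), (9, 8), (12, 6), (18, 4), (24, 3), (36, 2), (72, 1)

(1, 72), (2, 36), (3, 24), (4, 18), (6, 12), (8, 9), (9, 8), (12, 6), (18, 4), (24, 3), (36, 2), (72, 1)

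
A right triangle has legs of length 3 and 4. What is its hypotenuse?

c² = a² + b² = 3² + 4² = 9 + 16 = 25
c = 5

5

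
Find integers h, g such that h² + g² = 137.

We need to find integers h, g > 0 such that h² + g² = 137.
Trying h = 4: g² = 137 - 4² = 137 - 16 = 121
g = 11
Check: 4² + 11² = 16 + 121 = 137 ✓

137 = 4² + 11²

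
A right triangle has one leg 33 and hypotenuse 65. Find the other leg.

b² = c² - a² = 4225 - 1089 = 3136
b = 56

56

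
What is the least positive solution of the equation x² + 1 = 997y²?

We need x² = 997y² - 1. Try successive y:
y = 1: x² = 997·1² - 1 = 996, not a perfect square
y = 2: x² = 997·2² - 1 = 3987, not a perfect square
y = 3: x² = 997·3² - 1 = 8972, not a perfect square
...
y = 2689: x² = 997·2689² - 1 = 7209028836 = 84906² ✓
Check: 84906² - 997·2689² = 7209028836 - 7209028837 = -1 ✓

x = 84906, y = 2689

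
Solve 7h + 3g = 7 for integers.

Step 1: Check solvability.
gcd(7, 3) = 1
Since 1 divides 7, solutions exist.

Step 2: Apply extended Euclidean algorithm to find gcd.
We find integers such that 7*x0 + 3*y0 = 1

Step 3: Scale the particular solution.
Multiply by 7/1 = 7:
h = 7, g = -14

Step 4: Verify.
7*(7) + 3*(-14) = 7 = 7 ✓

h = 7, g = -14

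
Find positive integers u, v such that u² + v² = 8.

Search for u with 8 - u² a perfect square.
u = 2: 8 - 2² = 8 - 4 = 4 = 2² ✓
So u = 2, v = 2.

u = 2, v = 2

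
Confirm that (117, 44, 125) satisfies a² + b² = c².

Compute a² + b² = 117² + 44² = 13689 + 1936 = 15625
Compute c² = 125² = 15625
Since 15625 = 15625, confirmed.

Yes, it is a Pythagorean triple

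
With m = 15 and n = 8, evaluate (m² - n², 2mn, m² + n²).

a = m² - n² = 225 - 64 = 161
b = 2mn = 2·15·8 = 240
c = m² + n² = 225 + 64 = 289
Verify: 161² + 240² = 25921 + 57600 = 83521 = 289² ✓

(161, 240, 289)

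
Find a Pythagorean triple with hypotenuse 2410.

We need a² + b² = 2410² = 5808100.
Trying: 294² + 2392² = 86436 + 5721664 = 5808100 ✓

(294, 2392, 2410)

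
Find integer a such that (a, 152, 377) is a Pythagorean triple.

a² = c² - b² = 377² - 152² = 142129 - 23104 = 119025
a = sqrt(119025) = 345

345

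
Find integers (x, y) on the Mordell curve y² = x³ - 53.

Try small integer x values and check whether x³ - 53 is a perfect square.
x = 9: x³ - 53 = 9³ - 53 = 729 - 53 = 676
Is 676 a perfect square? 26² = 676 ✓
So (x, y) = (9, 26) is a solution.

x = 9, y = 26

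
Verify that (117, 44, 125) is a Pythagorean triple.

Compute a² + b²:
117² + 44² = 13689 + 1936 = 15625
Compute c²:
125² = 15625
Since 15625 = 15625, it is a Pythagorean triple.

Yes, it is a Pythagorean triple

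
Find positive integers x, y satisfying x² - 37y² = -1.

We need x² = 37y² - 1. Try successive y:
y = 1: x² = 37·1² - 1 = 36 = 6² ✓
Check: 6² - 37·1² = 36 - 37 = -1 ✓

x = 6, y = 1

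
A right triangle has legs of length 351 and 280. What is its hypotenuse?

c² = a² + b² = 351² + 280² = 123201 + 78400 = 201601
c = 449

449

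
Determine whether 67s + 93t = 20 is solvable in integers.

Step 1: Compute gcd(67, 93).
gcd(67, 93) = 1

Step 2: Check divisibility.
Does 1 divide 20? 20 = 1 x 20, so yes.

By the theorem on linear Diophantine equations, 67s + 93t = 20 has integer solutions if and only if gcd(67, 93) divides 20. Since 1 | 20, solutions exist.

Yes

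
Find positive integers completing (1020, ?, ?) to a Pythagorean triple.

We need the other leg and hypotenuse such that 1020² + x² = c².
Take x = 611, c = 1189: 1020² + 611² = 1040400 + 373321 = 1413721 = 1189² ✓
Triple: (611, 1020, 1189)

(611, 1020, 1189)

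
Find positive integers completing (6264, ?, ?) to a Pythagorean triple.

We need the other leg and hypotenuse such that 6264² + x² = c².
Take x = 448, c = 6280: 6264² + 448² = 39237696 + 200704 = 39438400 = 6280² ✓
Triple: (6264, 448, 6280)

(6264, 448, 6280)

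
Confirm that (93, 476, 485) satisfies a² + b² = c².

Compute a² + b² = 93² + 476² = 8649 + 226576 = 235225
Compute c² = 485² = 235225
Since 235225 = 235225, confirmed.

Yes, it is a Pythagorean triple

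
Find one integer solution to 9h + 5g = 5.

Step 1: Check solvability.
gcd(9, 5) = 1
Since 1 divides 5, solutions exist.

Step 2: Apply extended Euclidean algorithm to find gcd.
We find integers such that 9*x0 + 5*y0 = 1

Step 3: Scale the particular solution.
Multiply by 5/1 = 5:
h = -5, g = 10

Step 4: Verify.
9*(-5) + 5*(10) = 5 = 5 ✓

h = -5, g = 10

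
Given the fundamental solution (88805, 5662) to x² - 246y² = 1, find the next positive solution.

Solutions to x² - Dy² = 1 are generated by powers of (x₀ + y₀√D).
The next solution satisfies x₁ + y₁√246 = (x₀ + y₀√246)², giving:
x₁ = x₀² + 246y₀² = 88805² + 246·5662² = 7886328025 + 7886328024 = 15772656049
y₁ = 2x₀y₀ = 2·88805·5662 = 1005627820

Verify: 15772656049² - 246·1005627820² = 248776678840056290401 - 248776678840056290400 = 1 ✓

x = 15772656049, y = 1005627820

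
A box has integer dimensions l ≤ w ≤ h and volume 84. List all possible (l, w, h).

Iterate l from 1 to ⌊84^(1/3)⌋. For each l dividing 84, iterate w ≥ l with w dividing 84/l, and set h = 84/(l·w).
Triples found (10): (1×1×84), (1×2×42), (1×3×28), (1×4×21), (1×6×14), (1×7×12), (2×2×21), (2×3×14), (2×6×7), (3×4×7)

(1×1×84), (1×2×42), (1×3×28), (1×4×21), (1×6×14), (1×7×12), (2×2×21), (2×3×14), (2×6×7), (3×4×7)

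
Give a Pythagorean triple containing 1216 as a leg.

We need the other leg and hypotenuse such that 1216² + x² = c².
Take x = 1188, c = 1700: 1216² + 1188² = 1478656 + 1411344 = 2890000 = 1700² ✓
Triple: (1188, 1216, 1700)

(1188, 1216, 1700)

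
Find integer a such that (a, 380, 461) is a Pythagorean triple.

a² = c² - b² = 461² - 380² = 212521 - 144400 = 68121
a = sqrt(68121) = 261

261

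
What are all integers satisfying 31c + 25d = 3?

Step 1: Compute gcd(31, 25) = 1.
Since 1 divides 3, solutions exist.

Step 2: Find a particular solution using extended Euclidean algorithm.
We get c₀ = -12, d₀ = 15.
Check: 31*-12 + 25*15 = 3 = 3 ✓

Step 3: Write the general solution.
c = -12 + (25/1)t = -12 + 25t
d = 15 - (31/1)t = 15 - 31t
for any integer t.

c = -12 + 25t, d = 15 - 31t for integer t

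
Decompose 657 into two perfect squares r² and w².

We need to find integers r, w > 0 such that r² + w² = 657.
Trying r = 9: w² = 657 - 9² = 657 - 81 = 576
w = 24
Check: 9² + 24² = 81 + 576 = 657 ✓

657 = 9² + 24²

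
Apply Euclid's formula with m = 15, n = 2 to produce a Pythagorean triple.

a = m² - n² = 15² - 2² = 225 - 4 = 221
b = 2mn = 2·15·2 = 60
c = m² + n² = 225 + 4 = 229
Verify: 221² + 60² = 48841 + 3600 = 52441 = 229² ✓

(221, 60, 229)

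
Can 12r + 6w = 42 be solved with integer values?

Step 1: Compute gcd(12, 6).
gcd(12, 6) = 6

Step 2: Check divisibility.
Does 6 divide 42? 42 = 6 x 7, so yes.

By the theorem on linear Diophantine equations, 12r + 6w = 42 has integer solutions if and only if gcd(12, 6) divides 42. Since 6 | 42, solutions exist.

Yes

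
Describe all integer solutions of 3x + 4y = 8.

Step 1: Compute gcd(3, 4) = 1.
Since 1 divides 8, solutions exist.

Step 2: Find a particular solution using extended Euclidean algorithm.
We get x₀ = -8, y₀ = 8.
Check: 3*-8 + 4*8 = 8 = 8 ✓

Step 3: Write the general solution.
x = -8 + (4/1)t = -8 + 4t
y = 8 - (3/1)t = 8 - 3t
for any integer t.

x = -8 + 4t, y = 8 - 3t for integer t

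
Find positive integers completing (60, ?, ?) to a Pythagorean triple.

We need the other leg and hypotenuse such that 60² + x² = c².
Take x = 91, c = 109: 60² + 91² = 3600 + 8281 = 11881 = 109² ✓
Triple: (91, 60, 109)

(91, 60, 109)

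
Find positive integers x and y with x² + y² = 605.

We need to find integers x, y > 0 such that x² + y² = 605.
Trying x = 11: y² = 605 - 11² = 605 - 121 = 484
y = 22
Check: 11² + 22² = 121 + 484 = 605 ✓

605 = 11² + 22²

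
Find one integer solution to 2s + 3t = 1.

Step 1: Check solvability.
gcd(2, 3) = 1
Since 1 divides 1, solutions exist.

Step 2: Apply extended Euclidean algorithm to find gcd.
We find integers such that 2*x0 + 3*y0 = 1

Step 3: Scale the particular solution.
Multiply by 1/1 = 1:
s = -1, t = 1

Step 4: Verify.
2*(-1) + 3*(1) = 1 = 1 ✓

s = -1, t = 1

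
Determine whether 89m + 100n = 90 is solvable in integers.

Step 1: Compute gcd(89, 100).
gcd(89, 100) = 1

Step 2: Check divisibility.
Does 1 divide 90? 90 = 1 x 90, so yes.

By the theorem on linear Diophantine equations, 89m + 100n = 90 has integer solutions if and only if gcd(89, 100) divides 90. Since 1 | 90, solutions exist.

Yes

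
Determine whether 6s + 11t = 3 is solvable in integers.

Step 1: Compute gcd(6, 11).
gcd(6, 11) = 1

Step 2: Check divisibility.
Does 1 divide 3? 3 = 1 x 3, so yes.

By the theorem on linear Diophantine equations, 6s + 11t = 3 has integer solutions if and only if gcd(6, 11) divides 3. Since 1 | 3, solutions exist.

Yes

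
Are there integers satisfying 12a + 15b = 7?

Step 1: Compute gcd(12, 15).
gcd(12, 15) = 3

Step 2: Check divisibility.
Does 3 divide 7? 7 = 3 x 2 + 1, so no.

By the theorem on linear Diophantine equations, 12a + 15b = 7 has integer solutions if and only if gcd(12, 15) divides 7. Since 3 does not divide 7, no solutions exist.

No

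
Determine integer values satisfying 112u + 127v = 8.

Step 1: Check solvability.
gcd(112, 127) = 1
Since 1 divides 8, solutions exist.

Step 2: Apply extended Euclidean algorithm to find gcd.
We find integers such that 112*x0 + 127*y0 = 1

Step 3: Scale the particular solution.
Multiply by 8/1 = 8:
u = -136, v = 120

Step 4: Verify.
112*(-136) + 127*(120) = 8 = 8 ✓

u = -136, v = 120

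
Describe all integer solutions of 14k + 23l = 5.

Step 1: Compute gcd(14, 23) = 1.
Since 1 divides 5, solutions exist.

Step 2: Find a particular solution using extended Euclidean algorithm.
We get k₀ = 25, l₀ = -15.
Check: 14*25 + 23*-15 = 5 = 5 ✓

Step 3: Write the general solution.
k = 25 + (23/1)t = 25 + 23t
l = -15 - (14/1)t = -15 - 14t
for any integer t.

k = 25 + 23t, l = -15 - 14t for integer t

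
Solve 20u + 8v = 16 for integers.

Step 1: Check solvability.
gcd(20, 8) = 4
Since 4 divides 16, solutions exist.

Step 2: Apply extended Euclidean algorithm to find gcd.
We find integers such that 20*x0 + 8*y0 = 4

Step 3: Scale the particular solution.
Multiply by 16/4 = 4:
u = 4, v = -8

Step 4: Verify.
20*(4) + 8*(-8) = 16 = 16 ✓

u = 4, v = -8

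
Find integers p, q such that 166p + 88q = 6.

Step 1: Check solvability.
gcd(166, 88) = 2
Since 2 divides 6, solutions exist.

Step 2: Apply extended Euclidean algorithm to find gcd.
We find integers such that 166*x0 + 88*y0 = 2

Step 3: Scale the particular solution.
Multiply by 6/2 = 3:
p = -27, q = 51

Step 4: Verify.
166*(-27) + 88*(51) = 6 = 6 ✓

p = -27, q = 51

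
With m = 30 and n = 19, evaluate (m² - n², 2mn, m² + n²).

a = m² - n² = 900 - 361 = 539
b = 2mn = 2·30·19 = 1140
c = m² + n² = 900 + 361 = 1261
Verify: 539² + 1140² = 290521 + 1299600 = 1590121 = 1261² ✓

(539, 1140, 1261)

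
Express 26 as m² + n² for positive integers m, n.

We need to find integers m, n > 0 such that m² + n² = 26.
Trying m = 1: n² = 26 - 1² = 26 - 1 = 25
n = 5
Check: 1² + 5² = 1 + 25 = 26 ✓

26 = 1² + 5²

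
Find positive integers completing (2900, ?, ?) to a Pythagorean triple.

We need the other leg and hypotenuse such that 2900² + x² = c².
Take x = 432, c = 2932: 2900² + 432² = 8410000 + 186624 = 8596624 = 2932² ✓
Triple: (2900, 432, 2932)

(2900, 432, 2932)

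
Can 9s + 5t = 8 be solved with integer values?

Step 1: Compute gcd(9, 5).
gcd(9, 5) = 1

Step 2: Check divisibility.
Does 1 divide 8? 8 = 1 x 8, so yes.

By the theorem on linear Diophantine equations, 9s + 5t = 8 has integer solutions if and only if gcd(9, 5) divides 8. Since 1 | 8, solutions exist.

Yes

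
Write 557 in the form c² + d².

We need to find integers c, d > 0 such that c² + d² = 557.
Trying c = 14: d² = 557 - 14² = 557 - 196 = 361
d = 19
Check: 14² + 19² = 196 + 361 = 557 ✓

557 = 14² + 19²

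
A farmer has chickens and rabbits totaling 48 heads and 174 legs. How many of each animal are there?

Let c = chickens, r = rabbits.
Heads: c + r = 48
Legs: 2c + 4r = 174
From the first equation, c = 48 - r. Substitute:
2(48 - r) + 4r = 174
96 + 2r = 174
r = (174 - 96)/2 = 39
c = 48 - 39 = 9

Chickens: 9, Rabbits: 39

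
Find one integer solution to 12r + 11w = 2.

Step 1: Check solvability.
gcd(12, 11) = 1
Since 1 divides 2, solutions exist.

Step 2: Apply extended Euclidean algorithm to find gcd.
We find integers such that 12*x0 + 11*y0 = 1

Step 3: Scale the particular solution.
Multiply by 2/1 = 2:
r = 2, w = -2

Step 4: Verify.
12*(2) + 11*(-2) = 2 = 2 ✓

r = 2, w = -2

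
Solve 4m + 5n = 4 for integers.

Step 1: Check solvability.
gcd(4, 5) = 1
Since 1 divides 4, solutions exist.

Step 2: Apply extended Euclidean algorithm to find gcd.
We find integers such that 4*x0 + 5*y0 = 1

Step 3: Scale the particular solution.
Multiply by 4/1 = 4:
m = -4, n = 4

Step 4: Verify.
4*(-4) + 5*(4) = 4 = 4 ✓

m = -4, n = 4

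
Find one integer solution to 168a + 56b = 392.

Step 1: Check solvability.
gcd(168, 56) = 56
Since 56 divides 392, solutions exist.

Step 2: Apply extended Euclidean algorithm to find gcd.
We find integers such that 168*x0 + 56*y0 = 56

Step 3: Scale the particular solution.
Multiply by 392/56 = 7:
a = 0, b = 7

Step 4: Verify.
168*(0) + 56*(7) = 392 = 392 ✓

a = 0, b = 7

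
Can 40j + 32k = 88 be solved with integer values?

Step 1: Compute gcd(40, 32).
gcd(40, 32) = 8

Step 2: Check divisibility.
Does 8 divide 88? 88 = 8 x 11, so yes.

By the theorem on linear Diophantine equations, 40j + 32k = 88 has integer solutions if and only if gcd(40, 32) divides 88. Since 8 | 88, solutions exist.

Yes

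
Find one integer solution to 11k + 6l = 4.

Step 1: Check solvability.
gcd(11, 6) = 1
Since 1 divides 4, solutions exist.

Step 2: Apply extended Euclidean algorithm to find gcd.
We find integers such that 11*x0 + 6*y0 = 1

Step 3: Scale the particular solution.
Multiply by 4/1 = 4:
k = -4, l = 8

Step 4: Verify.
11*(-4) + 6*(8) = 4 = 4 ✓

k = -4, l = 8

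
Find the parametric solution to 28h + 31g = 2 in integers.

Step 1: Compute gcd(28, 31) = 1.
Since 1 divides 2, solutions exist.

Step 2: Find a particular solution using extended Euclidean algorithm.
We get h₀ = 20, g₀ = -18.
Check: 28*20 + 31*-18 = 2 = 2 ✓

Step 3: Write the general solution.
h = 20 + (31/1)t = 20 + 31t
g = -18 - (28/1)t = -18 - 28t
for any integer t.

h = 20 + 31t, g = -18 - 28t for integer t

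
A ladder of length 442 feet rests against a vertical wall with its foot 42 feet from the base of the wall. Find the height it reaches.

The ladder, wall, and ground form a right triangle with hypotenuse 442 and one leg 42.
By the Pythagorean theorem: h² = 442² - 42² = 195364 - 1764 = 193600
h = √193600 = 440 feet

440 feet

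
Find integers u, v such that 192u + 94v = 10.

Step 1: Check solvability.
gcd(192, 94) = 2
Since 2 divides 10, solutions exist.

Step 2: Apply extended Euclidean algorithm to find gcd.
We find integers such that 192*x0 + 94*y0 = 2

Step 3: Scale the particular solution.
Multiply by 10/2 = 5:
u = -115, v = 235

Step 4: Verify.
192*(-115) + 94*(235) = 10 = 10 ✓

u = -115, v = 235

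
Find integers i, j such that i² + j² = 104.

We need to find integers i, j > 0 such that i² + j² = 104.
Trying i = 2: j² = 104 - 2² = 104 - 4 = 100
j = 10
Check: 2² + 10² = 4 + 100 = 104 ✓

104 = 2² + 10²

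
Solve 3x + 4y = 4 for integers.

Step 1: Check solvability.
gcd(3, 4) = 1
Since 1 divides 4, solutions exist.

Step 2: Apply extended Euclidean algorithm to find gcd.
We find integers such that 3*x0 + 4*y0 = 1

Step 3: Scale the particular solution.
Multiply by 4/1 = 4:
x = -4, y = 4

Step 4: Verify.
3*(-4) + 4*(4) = 4 = 4 ✓

x = -4, y = 4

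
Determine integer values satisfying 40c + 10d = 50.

Step 1: Check solvability.
gcd(40, 10) = 10
Since 10 divides 50, solutions exist.

Step 2: Apply extended Euclidean algorithm to find gcd.
We find integers such that 40*x0 + 10*y0 = 10

Step 3: Scale the particular solution.
Multiply by 50/10 = 5:
c = 0, d = 5

Step 4: Verify.
40*(0) + 10*(5) = 50 = 50 ✓

c = 0, d = 5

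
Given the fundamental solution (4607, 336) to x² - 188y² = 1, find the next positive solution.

Solutions to x² - Dy² = 1 are generated by powers of (x₀ + y₀√D).
The next solution satisfies x₁ + y₁√188 = (x₀ + y₀√188)², giving:
x₁ = x₀² + 188y₀² = 4607² + 188·336² = 21224449 + 21224448 = 42448897
y₁ = 2x₀y₀ = 2·4607·336 = 3095904

Verify: 42448897² - 188·3095904² = 1801908856516609 - 1801908856516608 = 1 ✓

x = 42448897, y = 3095904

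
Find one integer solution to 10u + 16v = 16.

Step 1: Check solvability.
gcd(10, 16) = 2
Since 2 divides 16, solutions exist.

Step 2: Apply extended Euclidean algorithm to find gcd.
We find integers such that 10*x0 + 16*y0 = 2

Step 3: Scale the particular solution.
Multiply by 16/2 = 8:
u = -24, v = 16

Step 4: Verify.
10*(-24) + 16*(16) = 16 = 16 ✓

u = -24, v = 16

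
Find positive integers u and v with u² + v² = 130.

We need to find integers u, v > 0 such that u² + v² = 130.
Trying u = 3: v² = 130 - 3² = 130 - 9 = 121
v = 11
Check: 3² + 11² = 9 + 121 = 130 ✓

130 = 3² + 11²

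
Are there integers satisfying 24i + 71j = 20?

Step 1: Compute gcd(24, 71).
gcd(24, 71) = 1

Step 2: Check divisibility.
Does 1 divide 20? 20 = 1 x 20, so yes.

By the theorem on linear Diophantine equations, 24i + 71j = 20 has integer solutions if and only if gcd(24, 71) divides 20. Since 1 | 20, solutions exist.

Yes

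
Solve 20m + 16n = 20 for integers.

Step 1: Check solvability.
gcd(20, 16) = 4
Since 4 divides 20, solutions exist.

Step 2: Apply extended Euclidean algorithm to find gcd.
We find integers such that 20*x0 + 16*y0 = 4

Step 3: Scale the particular solution.
Multiply by 20/4 = 5:
m = 5, n = -5

Step 4: Verify.
20*(5) + 16*(-5) = 20 = 20 ✓

m = 5, n = -5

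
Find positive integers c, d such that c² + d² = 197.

Search for c with 197 - c² a perfect square.
c = 1: 197 - 1² = 197 - 1 = 196 = 14² ✓
So c = 1, d = 14.

c = 1, d = 14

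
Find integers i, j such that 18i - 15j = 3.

Step 1: Check solvability.
gcd(18, 15) = 3
Since 3 divides 3, solutions exist.

Step 2: Apply extended Euclidean algorithm to find gcd.
We find integers such that 18*x0 + 15*y0 = 3

Step 3: Scale the particular solution.
Multiply by 3/3 = 1:
i = 1, j = 1

Step 4: Verify.
18*(1) - 15*(1) = 3 = 3 ✓

i = 1, j = 1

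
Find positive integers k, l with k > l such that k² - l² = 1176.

Factor: k² - l² = (k+l)(k-l) = 1176.
We need two factors of 1176 with the same parity.
Use k+l = 588 and k-l = 2 (product 588·2 = 1176).
Adding: 2k = 590, so k = 295.
Subtracting: 2l = 586, so l = 293.
Check: 295² - 293² = 87025 - 85849 = 1176 ✓

k = 295, l = 293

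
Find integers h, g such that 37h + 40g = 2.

Step 1: Check solvability.
gcd(37, 40) = 1
Since 1 divides 2, solutions exist.

Step 2: Apply extended Euclidean algorithm to find gcd.
We find integers such that 37*x0 + 40*y0 = 1

Step 3: Scale the particular solution.
Multiply by 2/1 = 2:
h = 26, g = -24

Step 4: Verify.
37*(26) + 40*(-24) = 2 = 2 ✓

h = 26, g = -24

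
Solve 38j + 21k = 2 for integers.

Step 1: Check solvability.
gcd(38, 21) = 1
Since 1 divides 2, solutions exist.

Step 2: Apply extended Euclidean algorithm to find gcd.
We find integers such that 38*x0 + 21*y0 = 1

Step 3: Scale the particular solution.
Multiply by 2/1 = 2:
j = 10, k = -18

Step 4: Verify.
38*(10) + 21*(-18) = 2 = 2 ✓

j = 10, k = -18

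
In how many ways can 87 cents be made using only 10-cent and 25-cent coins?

We need non-negative integers (x, y) with 10x + 25y = 87.
For each x from 0 to 8, check if (87 - 10x) is a non-negative multiple of 25.
Solutions (x, y): none
Count: 0

0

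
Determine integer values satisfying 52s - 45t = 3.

Step 1: Check solvability.
gcd(52, 45) = 1
Since 1 divides 3, solutions exist.

Step 2: Apply extended Euclidean algorithm to find gcd.
We find integers such that 52*x0 + 45*y0 = 1

Step 3: Scale the particular solution.
Multiply by 3/1 = 3:
s = 39, t = 45

Step 4: Verify.
52*(39) - 45*(45) = 3 = 3 ✓

s = 39, t = 45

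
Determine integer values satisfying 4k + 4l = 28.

Step 1: Check solvability.
gcd(4, 4) = 4
Since 4 divides 28, solutions exist.

Step 2: Apply extended Euclidean algorithm to find gcd.
We find integers such that 4*x0 + 4*y0 = 4

Step 3: Scale the particular solution.
Multiply by 28/4 = 7:
k = 0, l = 7

Step 4: Verify.
4*(0) + 4*(7) = 28 = 28 ✓

k = 0, l = 7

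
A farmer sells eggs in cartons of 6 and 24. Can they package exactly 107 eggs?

We need non-negative a, b with 6a + 24b = 107.
gcd(6, 24) = 6, and 6 does not divide 107.
No integer solutions exist.

No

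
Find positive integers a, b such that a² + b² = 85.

Search for a with 85 - a² a perfect square.
a = 2: 85 - 2² = 85 - 4 = 81 = 9² ✓
So a = 2, b = 9.

a = 2, b = 9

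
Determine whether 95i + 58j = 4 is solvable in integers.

Step 1: Compute gcd(95, 58).
gcd(95, 58) = 1

Step 2: Check divisibility.
Does 1 divide 4? 4 = 1 x 4, so yes.

By the theorem on linear Diophantine equations, 95i + 58j = 4 has integer solutions if and only if gcd(95, 58) divides 4. Since 1 | 4, solutions exist.

Yes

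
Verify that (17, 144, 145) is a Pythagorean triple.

Compute a² + b² = 17² + 144² = 289 + 20736 = 21025
Compute c² = 145² = 21025
Since 21025 = 21025, confirmed.

Yes, it is a Pythagorean triple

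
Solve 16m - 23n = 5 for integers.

Step 1: Check solvability.
gcd(16, 23) = 1
Since 1 divides 5, solutions exist.

Step 2: Apply extended Euclidean algorithm to find gcd.
We find integers such that 16*x0 + 23*y0 = 1

Step 3: Scale the particular solution.
Multiply by 5/1 = 5:
m = -50, n = -35

Step 4: Verify.
16*(-50) - 23*(-35) = 5 = 5 ✓

m = -50, n = -35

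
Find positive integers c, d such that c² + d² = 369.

Search for c with 369 - c² a perfect square.
c = 12: 369 - 12² = 369 - 144 = 225 = 15² ✓
So c = 12, d = 15.

c = 12, d = 15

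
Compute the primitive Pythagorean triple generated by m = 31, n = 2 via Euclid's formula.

a = m² - n² = 961 - 4 = 957
b = 2mn = 2·31·2 = 124
c = m² + n² = 961 + 4 = 965
Verify: 957² + 124² = 915849 + 15376 = 931225 = 965² ✓

(957, 124, 965)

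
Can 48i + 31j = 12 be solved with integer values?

Step 1: Compute gcd(48, 31).
gcd(48, 31) = 1

Step 2: Check divisibility.
Does 1 divide 12? 12 = 1 x 12, so yes.

By the theorem on linear Diophantine equations, 48i + 31j = 12 has integer solutions if and only if gcd(48, 31) divides 12. Since 1 | 12, solutions exist.

Yes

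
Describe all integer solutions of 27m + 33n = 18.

Step 1: Compute gcd(27, 33) = 3.
Since 3 divides 18, solutions exist.

Step 2: Find a particular solution using extended Euclidean algorithm.
We get m₀ = 30, n₀ = -24.
Check: 27*30 + 33*-24 = 18 = 18 ✓

Step 3: Write the general solution.
m = 30 + (33/3)t = 30 + 11t
n = -24 - (27/3)t = -24 - 9t
for any integer t.

m = 30 + 11t, n = -24 - 9t for integer t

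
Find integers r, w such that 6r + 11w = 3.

Step 1: Check solvability.
gcd(6, 11) = 1
Since 1 divides 3, solutions exist.

Step 2: Apply extended Euclidean algorithm to find gcd.
We find integers such that 6*x0 + 11*y0 = 1

Step 3: Scale the particular solution.
Multiply by 3/1 = 3:
r = 6, w = -3

Step 4: Verify.
6*(6) + 11*(-3) = 3 = 3 ✓

r = 6, w = -3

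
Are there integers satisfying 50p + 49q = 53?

Step 1: Compute gcd(50, 49).
gcd(50, 49) = 1

Step 2: Check divisibility.
Does 1 divide 53? 53 = 1 x 53, so yes.

By the theorem on linear Diophantine equations, 50p + 49q = 53 has integer solutions if and only if gcd(50, 49) divides 53. Since 1 | 53, solutions exist.

Yes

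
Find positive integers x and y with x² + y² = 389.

We need to find integers x, y > 0 such that x² + y² = 389.
Trying x = 10: y² = 389 - 10² = 389 - 100 = 289
y = 17
Check: 10² + 17² = 100 + 289 = 389 ✓

389 = 10² + 17²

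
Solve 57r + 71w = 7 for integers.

Step 1: Check solvability.
gcd(57, 71) = 1
Since 1 divides 7, solutions exist.

Step 2: Apply extended Euclidean algorithm to find gcd.
We find integers such that 57*x0 + 71*y0 = 1

Step 3: Scale the particular solution.
Multiply by 7/1 = 7:
r = 35, w = -28

Step 4: Verify.
57*(35) + 71*(-28) = 7 = 7 ✓

r = 35, w = -28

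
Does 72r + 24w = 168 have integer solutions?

Step 1: Compute gcd(72, 24).
gcd(72, 24) = 24

Step 2: Check divisibility.
Does 24 divide 168? 168 = 24 x 7, so yes.

By the theorem on linear Diophantine equations, 72r + 24w = 168 has integer solutions if and only if gcd(72, 24) divides 168. Since 24 | 168, solutions exist.

Yes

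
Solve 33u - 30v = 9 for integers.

Step 1: Check solvability.
gcd(33, 30) = 3
Since 3 divides 9, solutions exist.

Step 2: Apply extended Euclidean algorithm to find gcd.
We find integers such that 33*x0 + 30*y0 = 3

Step 3: Scale the particular solution.
Multiply by 9/3 = 3:
u = 3, v = 3

Step 4: Verify.
33*(3) - 30*(3) = 9 = 9 ✓

u = 3, v = 3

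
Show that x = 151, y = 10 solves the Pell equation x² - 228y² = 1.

Compute x² = 151² = 22801
Compute 228y² = 228·10² = 228·100 = 22800
x² - 228y² = 22801 - 22800 = 1
Since this equals 1, (151, 10) is a solution.

Yes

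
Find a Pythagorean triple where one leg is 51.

We need the other leg and hypotenuse such that 51² + x² = c².
Take x = 1300, c = 1301: 51² + 1300² = 2601 + 1690000 = 1692601 = 1301² ✓
Triple: (51, 1300, 1301)

(51, 1300, 1301)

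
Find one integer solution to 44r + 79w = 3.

Step 1: Check solvability.
gcd(44, 79) = 1
Since 1 divides 3, solutions exist.

Step 2: Apply extended Euclidean algorithm to find gcd.
We find integers such that 44*x0 + 79*y0 = 1

Step 3: Scale the particular solution.
Multiply by 3/1 = 3:
r = 27, w = -15

Step 4: Verify.
44*(27) + 79*(-15) = 3 = 3 ✓

r = 27, w = -15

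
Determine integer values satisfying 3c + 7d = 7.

Step 1: Check solvability.
gcd(3, 7) = 1
Since 1 divides 7, solutions exist.

Step 2: Apply extended Euclidean algorithm to find gcd.
We find integers such that 3*x0 + 7*y0 = 1

Step 3: Scale the particular solution.
Multiply by 7/1 = 7:
c = -14, d = 7

Step 4: Verify.
3*(-14) + 7*(7) = 7 = 7 ✓

c = -14, d = 7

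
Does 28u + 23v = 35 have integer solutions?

Step 1: Compute gcd(28, 23).
gcd(28, 23) = 1

Step 2: Check divisibility.
Does 1 divide 35? 35 = 1 x 35, so yes.

By the theorem on linear Diophantine equations, 28u + 23v = 35 has integer solutions if and only if gcd(28, 23) divides 35. Since 1 | 35, solutions exist.

Yes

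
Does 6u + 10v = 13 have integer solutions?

Step 1: Compute gcd(6, 10).
gcd(6, 10) = 2

Step 2: Check divisibility.
Does 2 divide 13? 13 = 2 x 6 + 1, so no.

By the theorem on linear Diophantine equations, 6u + 10v = 13 has integer solutions if and only if gcd(6, 10) divides 13. Since 2 does not divide 13, no solutions exist.

No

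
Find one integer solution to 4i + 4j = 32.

Step 1: Check solvability.
gcd(4, 4) = 4
Since 4 divides 32, solutions exist.

Step 2: Apply extended Euclidean algorithm to find gcd.
We find integers such that 4*x0 + 4*y0 = 4

Step 3: Scale the particular solution.
Multiply by 32/4 = 8:
i = 0, j = 8

Step 4: Verify.
4*(0) + 4*(8) = 32 = 32 ✓

i = 0, j = 8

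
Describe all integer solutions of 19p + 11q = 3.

Step 1: Compute gcd(19, 11) = 1.
Since 1 divides 3, solutions exist.

Step 2: Find a particular solution using extended Euclidean algorithm.
We get p₀ = -12, q₀ = 21.
Check: 19*-12 + 11*21 = 3 = 3 ✓

Step 3: Write the general solution.
p = -12 + (11/1)t = -12 + 11t
q = 21 - (19/1)t = 21 - 19t
for any integer t.

p = -12 + 11t, q = 21 - 19t for integer t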